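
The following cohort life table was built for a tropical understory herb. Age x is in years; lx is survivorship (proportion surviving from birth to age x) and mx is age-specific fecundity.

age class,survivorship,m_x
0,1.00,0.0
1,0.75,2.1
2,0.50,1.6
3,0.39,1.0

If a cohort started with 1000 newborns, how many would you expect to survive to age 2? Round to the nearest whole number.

Expected survivors = N0 · l_2 = 1000 × 0.50 = 500 → 500

500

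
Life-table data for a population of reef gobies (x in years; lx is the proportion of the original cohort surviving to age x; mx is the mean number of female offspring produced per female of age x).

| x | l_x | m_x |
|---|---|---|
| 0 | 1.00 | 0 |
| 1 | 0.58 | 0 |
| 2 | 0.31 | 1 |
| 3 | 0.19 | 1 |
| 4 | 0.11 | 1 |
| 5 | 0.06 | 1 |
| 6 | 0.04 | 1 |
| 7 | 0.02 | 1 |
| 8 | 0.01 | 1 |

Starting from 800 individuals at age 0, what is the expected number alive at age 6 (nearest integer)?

Expected survivors = N0 · l_6 = 800 × 0.04 = 32 → 32

32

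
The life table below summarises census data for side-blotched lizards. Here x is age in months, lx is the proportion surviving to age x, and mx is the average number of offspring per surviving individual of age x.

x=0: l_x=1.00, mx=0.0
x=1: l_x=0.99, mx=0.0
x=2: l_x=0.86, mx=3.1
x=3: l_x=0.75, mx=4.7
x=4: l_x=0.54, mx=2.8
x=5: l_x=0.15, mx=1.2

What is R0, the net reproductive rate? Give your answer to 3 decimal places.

lx·mx by age: 0, 0, 2.666, 3.525, 1.512, 0.18
R0 = Σ lx·mx = 7.883 → 7.883

7.883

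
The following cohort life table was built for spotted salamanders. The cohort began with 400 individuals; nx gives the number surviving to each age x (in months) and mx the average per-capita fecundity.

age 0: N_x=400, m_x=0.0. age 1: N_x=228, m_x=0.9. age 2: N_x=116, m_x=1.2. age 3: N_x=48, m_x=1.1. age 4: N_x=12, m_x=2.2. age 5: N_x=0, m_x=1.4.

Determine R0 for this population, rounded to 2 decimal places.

lx = nx/n0 = nx/400: 1, 0.57, 0.29, 0.12, 0.03, 0
lx·mx by age: 0, 0.513, 0.348, 0.132, 0.066, 0
R0 = Σ lx·mx = 1.059 → 1.06

1.06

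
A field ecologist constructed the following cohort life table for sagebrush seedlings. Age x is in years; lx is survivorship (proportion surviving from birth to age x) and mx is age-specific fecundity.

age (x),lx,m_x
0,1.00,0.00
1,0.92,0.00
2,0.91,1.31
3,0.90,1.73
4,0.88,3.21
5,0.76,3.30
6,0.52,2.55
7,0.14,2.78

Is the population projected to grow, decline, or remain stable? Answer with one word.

growing

R0 = Σ lx·mx = 0 + 0 + 1.1921 + 1.557 + 2.8248 + 2.508 + 1.326 + 0.3892 = 9.7971
R0 > 1, so the population is growing.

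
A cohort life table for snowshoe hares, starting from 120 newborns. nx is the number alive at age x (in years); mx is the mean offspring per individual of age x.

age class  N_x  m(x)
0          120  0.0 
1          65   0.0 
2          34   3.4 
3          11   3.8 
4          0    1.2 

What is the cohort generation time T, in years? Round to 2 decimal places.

lx = nx/n0 = nx/120: 1, 0.54167…, 0.28333…, 0.09167…, 0
lx·mx: 0, 0, 0.963333…, 0.348333…, 0 → R0 = 1.311667…
x·lx·mx: 0, 0, 1.926667…, 1.045…, 0 → Σ = 2.971667…
T = 2.971667… / 1.311667… = 2.265565… → 2.27

2.27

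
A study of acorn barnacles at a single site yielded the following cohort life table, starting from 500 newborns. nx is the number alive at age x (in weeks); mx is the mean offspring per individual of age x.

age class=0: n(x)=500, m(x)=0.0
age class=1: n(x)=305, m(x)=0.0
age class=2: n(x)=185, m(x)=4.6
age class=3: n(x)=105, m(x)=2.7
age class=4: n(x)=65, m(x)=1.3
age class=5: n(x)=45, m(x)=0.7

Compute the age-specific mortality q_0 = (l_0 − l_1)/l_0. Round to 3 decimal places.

0.390

lx = nx/n0 = nx/500: 1, 0.61, 0.37, 0.21, 0.13, 0.09
q_0 = (l_0 − l_1) / l_0 = (1 − 0.61) / 1
     = 0.39 / 1 = 0.39 → 0.390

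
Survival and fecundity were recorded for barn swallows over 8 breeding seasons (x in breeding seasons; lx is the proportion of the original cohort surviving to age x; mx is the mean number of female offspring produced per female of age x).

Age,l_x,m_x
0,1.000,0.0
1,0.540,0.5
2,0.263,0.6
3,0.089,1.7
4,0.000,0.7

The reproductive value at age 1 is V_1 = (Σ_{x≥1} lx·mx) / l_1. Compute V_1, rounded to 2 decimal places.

lx·mx for x ≥ 1: 0.27, 0.1578, 0.1513, 0 → sum = 0.5791
V_1 = 0.5791 / l_1 = 0.5791 / 0.54 = 1.072407… → 1.07

1.07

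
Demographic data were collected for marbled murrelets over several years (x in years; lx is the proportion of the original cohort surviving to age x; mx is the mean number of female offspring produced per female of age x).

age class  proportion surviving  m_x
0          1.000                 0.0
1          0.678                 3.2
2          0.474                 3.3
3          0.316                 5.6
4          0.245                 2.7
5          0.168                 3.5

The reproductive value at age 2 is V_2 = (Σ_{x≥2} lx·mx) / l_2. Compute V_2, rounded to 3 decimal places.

9.669

lx·mx for x ≥ 2: 1.5642, 1.7696, 0.6615, 0.588 → sum = 4.5833
V_2 = 4.5833 / l_2 = 4.5833 / 0.474 = 9.669409… → 9.669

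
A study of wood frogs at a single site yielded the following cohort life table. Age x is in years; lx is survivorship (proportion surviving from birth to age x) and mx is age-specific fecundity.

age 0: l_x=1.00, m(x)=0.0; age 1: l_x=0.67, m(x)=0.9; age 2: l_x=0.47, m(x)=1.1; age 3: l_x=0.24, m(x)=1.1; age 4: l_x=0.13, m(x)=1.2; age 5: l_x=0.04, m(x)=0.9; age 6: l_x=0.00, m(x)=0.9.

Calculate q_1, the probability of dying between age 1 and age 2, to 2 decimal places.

0.30

q_1 = (l_1 − l_2) / l_1 = (0.67 − 0.47) / 0.67
     = 0.2 / 0.67 = 0.298507… → 0.30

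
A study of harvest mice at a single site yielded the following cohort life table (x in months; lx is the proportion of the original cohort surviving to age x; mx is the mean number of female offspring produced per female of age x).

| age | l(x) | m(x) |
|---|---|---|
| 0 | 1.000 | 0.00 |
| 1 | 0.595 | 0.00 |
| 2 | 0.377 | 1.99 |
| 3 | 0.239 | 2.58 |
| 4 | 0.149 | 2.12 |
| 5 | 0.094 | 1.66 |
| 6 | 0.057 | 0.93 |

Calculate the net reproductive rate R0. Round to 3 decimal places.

1.892

lx·mx by age: 0, 0, 0.75023, 0.61662, 0.31588, 0.15604, 0.05301
R0 = Σ lx·mx = 1.89178 → 1.892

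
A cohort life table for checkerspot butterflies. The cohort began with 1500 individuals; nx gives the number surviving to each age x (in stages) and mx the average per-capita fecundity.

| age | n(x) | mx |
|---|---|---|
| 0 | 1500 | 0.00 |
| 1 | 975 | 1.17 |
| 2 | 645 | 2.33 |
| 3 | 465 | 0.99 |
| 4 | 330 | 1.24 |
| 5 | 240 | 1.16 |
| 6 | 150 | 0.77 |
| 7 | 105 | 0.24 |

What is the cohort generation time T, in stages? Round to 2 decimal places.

2.40

lx = nx/n0 = nx/1500: 1, 0.65, 0.43, 0.31, 0.22, 0.16, 0.1, 0.07
lx·mx: 0, 0.7605, 1.0019, 0.3069, 0.2728, 0.1856, 0.077, 0.0168 → R0 = 2.6215
x·lx·mx: 0, 0.7605, 2.0038, 0.9207, 1.0912, 0.928, 0.462, 0.1176 → Σ = 6.2838
T = 6.2838 / 2.6215 = 2.397025… → 2.40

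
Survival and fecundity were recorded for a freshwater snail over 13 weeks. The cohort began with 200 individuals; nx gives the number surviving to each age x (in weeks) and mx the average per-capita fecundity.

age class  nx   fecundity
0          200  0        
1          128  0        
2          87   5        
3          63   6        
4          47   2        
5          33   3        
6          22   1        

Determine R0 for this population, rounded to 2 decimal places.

lx = nx/n0 = nx/200: 1, 0.64, 0.435, 0.315, 0.235, 0.165, 0.11
lx·mx by age: 0, 0, 2.175, 1.89, 0.47, 0.495, 0.11
R0 = Σ lx·mx = 5.14 → 5.14

5.14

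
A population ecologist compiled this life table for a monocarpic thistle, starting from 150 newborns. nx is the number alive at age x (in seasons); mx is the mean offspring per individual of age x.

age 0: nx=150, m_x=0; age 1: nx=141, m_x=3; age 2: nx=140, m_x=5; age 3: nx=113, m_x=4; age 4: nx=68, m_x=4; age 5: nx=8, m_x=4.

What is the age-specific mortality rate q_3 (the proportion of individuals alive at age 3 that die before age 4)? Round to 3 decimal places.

lx = nx/n0 = nx/150: 1, 0.94, 0.93333…, 0.75333…, 0.45333…, 0.05333…
q_3 = (l_3 − l_4) / l_3 = (0.753333… − 0.453333…) / 0.753333…
     = 0.3… / 0.753333… = 0.39823… → 0.398

0.398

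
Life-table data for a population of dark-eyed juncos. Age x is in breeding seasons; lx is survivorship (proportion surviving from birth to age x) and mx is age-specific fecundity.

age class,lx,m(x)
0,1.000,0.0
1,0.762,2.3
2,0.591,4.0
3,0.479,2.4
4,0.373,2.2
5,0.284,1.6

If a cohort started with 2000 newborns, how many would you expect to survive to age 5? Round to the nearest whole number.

568

Expected survivors = N0 · l_5 = 2000 × 0.284 = 568 → 568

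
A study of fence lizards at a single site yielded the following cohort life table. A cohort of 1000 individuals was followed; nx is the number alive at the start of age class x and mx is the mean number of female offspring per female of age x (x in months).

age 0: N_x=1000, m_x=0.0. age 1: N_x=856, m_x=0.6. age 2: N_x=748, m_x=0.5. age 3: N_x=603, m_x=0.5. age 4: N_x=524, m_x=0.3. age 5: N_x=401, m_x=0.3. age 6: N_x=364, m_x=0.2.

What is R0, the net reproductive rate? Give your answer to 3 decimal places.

lx = nx/n0 = nx/1000: 1, 0.856, 0.748, 0.603, 0.524, 0.401, 0.364
lx·mx by age: 0, 0.5136, 0.374, 0.3015, 0.1572, 0.1203, 0.0728
R0 = Σ lx·mx = 1.5394 → 1.539

1.539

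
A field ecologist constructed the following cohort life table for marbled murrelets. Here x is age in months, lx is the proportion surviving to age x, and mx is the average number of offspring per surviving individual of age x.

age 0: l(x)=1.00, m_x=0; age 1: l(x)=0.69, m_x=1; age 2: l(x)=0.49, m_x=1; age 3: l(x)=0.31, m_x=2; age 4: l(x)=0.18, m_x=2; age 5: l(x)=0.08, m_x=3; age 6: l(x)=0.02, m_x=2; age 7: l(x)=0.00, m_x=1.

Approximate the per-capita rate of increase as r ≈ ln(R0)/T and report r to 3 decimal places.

R0 = Σ lx·mx = 0 + 0.69 + 0.49 + 0.62 + 0.36 + 0.24 + 0.04 + 0 = 2.44
Σ x·lx·mx = 6.41; T = 6.41/2.44 = 2.62705…
r ≈ ln(R0)/T = ln(2.44)/2.62705… = 0.33954… → 0.340

0.340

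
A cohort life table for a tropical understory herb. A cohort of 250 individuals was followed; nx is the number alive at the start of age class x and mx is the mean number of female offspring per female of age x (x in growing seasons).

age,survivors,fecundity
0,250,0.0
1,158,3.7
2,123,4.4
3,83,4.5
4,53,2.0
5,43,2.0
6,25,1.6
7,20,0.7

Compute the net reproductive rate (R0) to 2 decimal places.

lx = nx/n0 = nx/250: 1, 0.632, 0.492, 0.332, 0.212, 0.172, 0.1, 0.08
lx·mx by age: 0, 2.3384, 2.1648, 1.494, 0.424, 0.344, 0.16, 0.056
R0 = Σ lx·mx = 6.9812 → 6.98

6.98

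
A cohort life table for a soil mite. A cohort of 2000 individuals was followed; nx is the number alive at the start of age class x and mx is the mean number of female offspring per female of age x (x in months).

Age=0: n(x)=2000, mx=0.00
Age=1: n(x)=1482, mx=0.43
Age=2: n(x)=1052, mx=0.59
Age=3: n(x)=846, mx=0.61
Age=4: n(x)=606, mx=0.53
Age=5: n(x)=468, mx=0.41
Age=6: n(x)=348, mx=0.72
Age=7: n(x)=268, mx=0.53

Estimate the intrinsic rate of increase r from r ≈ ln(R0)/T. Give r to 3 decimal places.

lx = nx/n0 = nx/2000: 1, 0.741, 0.526, 0.423, 0.303, 0.234, 0.174, 0.134
R0 = Σ lx·mx = 0 + 0.31863 + 0.31034 + 0.25803 + 0.16059 + 0.09594 + 0.12528 + 0.07102 = 1.33983
Σ x·lx·mx = 4.08428; T = 4.08428/1.33983 = 3.04836…
r ≈ ln(R0)/T = ln(1.33983)/3.04836… = 0.09597… → 0.096

0.096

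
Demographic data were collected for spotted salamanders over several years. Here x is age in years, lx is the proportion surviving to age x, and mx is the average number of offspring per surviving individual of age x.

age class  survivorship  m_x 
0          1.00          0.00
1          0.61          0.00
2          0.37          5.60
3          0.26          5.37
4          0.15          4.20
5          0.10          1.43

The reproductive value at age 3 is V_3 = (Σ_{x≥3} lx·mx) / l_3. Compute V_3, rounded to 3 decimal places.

lx·mx for x ≥ 3: 1.3962, 0.63, 0.143 → sum = 2.1692
V_3 = 2.1692 / l_3 = 2.1692 / 0.26 = 8.343077… → 8.343

8.343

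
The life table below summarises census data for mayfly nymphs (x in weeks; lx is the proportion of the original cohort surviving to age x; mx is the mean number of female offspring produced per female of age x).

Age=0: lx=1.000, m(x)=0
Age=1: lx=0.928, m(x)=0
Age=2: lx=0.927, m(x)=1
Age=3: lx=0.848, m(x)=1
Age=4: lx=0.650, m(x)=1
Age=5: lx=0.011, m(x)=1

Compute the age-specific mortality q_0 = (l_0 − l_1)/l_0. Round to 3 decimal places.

q_0 = (l_0 − l_1) / l_0 = (1 − 0.928) / 1
     = 0.072 / 1 = 0.072 → 0.072

0.072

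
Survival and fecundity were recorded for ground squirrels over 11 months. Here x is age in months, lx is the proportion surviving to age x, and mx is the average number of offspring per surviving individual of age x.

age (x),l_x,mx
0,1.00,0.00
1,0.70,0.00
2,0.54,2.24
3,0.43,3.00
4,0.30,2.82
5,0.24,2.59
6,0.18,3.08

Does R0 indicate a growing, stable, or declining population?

growing

R0 = Σ lx·mx = 0 + 0 + 1.2096 + 1.29 + 0.846 + 0.6216 + 0.5544 = 4.5216
R0 > 1, so the population is growing.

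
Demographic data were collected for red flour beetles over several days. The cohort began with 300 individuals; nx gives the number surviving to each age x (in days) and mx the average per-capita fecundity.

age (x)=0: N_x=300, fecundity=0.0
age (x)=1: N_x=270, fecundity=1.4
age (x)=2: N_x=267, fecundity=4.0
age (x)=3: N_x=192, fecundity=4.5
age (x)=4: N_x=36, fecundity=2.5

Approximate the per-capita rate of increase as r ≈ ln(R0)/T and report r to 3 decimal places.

0.913

lx = nx/n0 = nx/300: 1, 0.9, 0.89, 0.64, 0.12
R0 = Σ lx·mx = 0 + 1.26 + 3.56 + 2.88 + 0.3 = 8
Σ x·lx·mx = 18.22; T = 18.22/8 = 2.2775
r ≈ ln(R0)/T = ln(8)/2.2775 = 0.91304… → 0.913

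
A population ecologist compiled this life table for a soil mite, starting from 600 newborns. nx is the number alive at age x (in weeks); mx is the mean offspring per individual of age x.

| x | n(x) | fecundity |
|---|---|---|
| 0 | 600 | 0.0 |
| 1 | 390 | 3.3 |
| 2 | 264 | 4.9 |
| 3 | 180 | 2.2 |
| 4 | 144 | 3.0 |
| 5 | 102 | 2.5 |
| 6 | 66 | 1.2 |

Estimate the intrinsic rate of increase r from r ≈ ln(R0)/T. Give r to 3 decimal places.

0.802

lx = nx/n0 = nx/600: 1, 0.65, 0.44, 0.3, 0.24, 0.17, 0.11
R0 = Σ lx·mx = 0 + 2.145 + 2.156 + 0.66 + 0.72 + 0.425 + 0.132 = 6.238
Σ x·lx·mx = 14.234; T = 14.234/6.238 = 2.28182…
r ≈ ln(R0)/T = ln(6.238)/2.28182… = 0.80228… → 0.802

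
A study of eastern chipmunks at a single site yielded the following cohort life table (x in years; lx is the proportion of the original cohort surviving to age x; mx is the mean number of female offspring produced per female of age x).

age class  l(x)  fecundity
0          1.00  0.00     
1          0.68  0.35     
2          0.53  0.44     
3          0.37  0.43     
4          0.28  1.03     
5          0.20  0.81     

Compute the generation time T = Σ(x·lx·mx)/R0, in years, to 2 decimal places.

lx·mx: 0, 0.238, 0.2332, 0.1591, 0.2884, 0.162 → R0 = 1.0807
x·lx·mx: 0, 0.238, 0.4664, 0.4773, 1.1536, 0.81 → Σ = 3.1453
T = 3.1453 / 1.0807 = 2.910428… → 2.91

2.91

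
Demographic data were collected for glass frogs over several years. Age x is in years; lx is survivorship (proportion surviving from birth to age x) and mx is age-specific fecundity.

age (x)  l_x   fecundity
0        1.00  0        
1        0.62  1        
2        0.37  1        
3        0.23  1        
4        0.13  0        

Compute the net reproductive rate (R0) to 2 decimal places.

lx·mx by age: 0, 0.62, 0.37, 0.23, 0
R0 = Σ lx·mx = 1.22 → 1.22

1.22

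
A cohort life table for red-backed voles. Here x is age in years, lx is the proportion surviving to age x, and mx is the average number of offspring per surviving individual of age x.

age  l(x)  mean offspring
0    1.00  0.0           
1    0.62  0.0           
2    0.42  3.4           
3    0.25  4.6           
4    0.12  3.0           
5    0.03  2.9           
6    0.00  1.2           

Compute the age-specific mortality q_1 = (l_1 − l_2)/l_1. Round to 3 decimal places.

q_1 = (l_1 − l_2) / l_1 = (0.62 − 0.42) / 0.62
     = 0.2 / 0.62 = 0.322581… → 0.323

0.323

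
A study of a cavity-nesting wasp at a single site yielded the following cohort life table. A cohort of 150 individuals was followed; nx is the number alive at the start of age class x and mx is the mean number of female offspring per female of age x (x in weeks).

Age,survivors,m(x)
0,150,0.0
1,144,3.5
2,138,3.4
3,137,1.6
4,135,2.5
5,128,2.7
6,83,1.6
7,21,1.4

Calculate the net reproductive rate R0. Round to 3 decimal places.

13.585

lx = nx/n0 = nx/150: 1, 0.96, 0.92, 0.91333…, 0.9, 0.85333…, 0.55333…, 0.14
lx·mx by age: 0, 3.36, 3.128, 1.461333…, 2.25, 2.304…, 0.885333…, 0.196
R0 = Σ lx·mx = 13.584667… → 13.585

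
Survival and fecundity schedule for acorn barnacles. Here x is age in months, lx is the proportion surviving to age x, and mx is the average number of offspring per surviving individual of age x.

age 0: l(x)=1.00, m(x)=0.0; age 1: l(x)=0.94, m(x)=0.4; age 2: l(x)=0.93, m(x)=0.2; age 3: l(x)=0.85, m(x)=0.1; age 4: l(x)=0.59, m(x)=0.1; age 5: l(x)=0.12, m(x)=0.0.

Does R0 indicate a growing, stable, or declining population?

R0 = Σ lx·mx = 0 + 0.376 + 0.186 + 0.085 + 0.059 + 0 = 0.706
R0 < 1, so the population is declining.

declining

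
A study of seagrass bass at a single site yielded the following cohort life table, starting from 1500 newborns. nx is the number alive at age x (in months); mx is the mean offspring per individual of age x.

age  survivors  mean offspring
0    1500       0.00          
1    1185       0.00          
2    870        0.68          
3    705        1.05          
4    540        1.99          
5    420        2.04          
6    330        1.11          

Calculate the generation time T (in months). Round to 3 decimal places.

lx = nx/n0 = nx/1500: 1, 0.79, 0.58, 0.47, 0.36, 0.28, 0.22
lx·mx: 0, 0, 0.3944, 0.4935, 0.7164, 0.5712, 0.2442 → R0 = 2.4197
x·lx·mx: 0, 0, 0.7888, 1.4805, 2.8656, 2.856, 1.4652 → Σ = 9.4561
T = 9.4561 / 2.4197 = 3.907964… → 3.908

3.908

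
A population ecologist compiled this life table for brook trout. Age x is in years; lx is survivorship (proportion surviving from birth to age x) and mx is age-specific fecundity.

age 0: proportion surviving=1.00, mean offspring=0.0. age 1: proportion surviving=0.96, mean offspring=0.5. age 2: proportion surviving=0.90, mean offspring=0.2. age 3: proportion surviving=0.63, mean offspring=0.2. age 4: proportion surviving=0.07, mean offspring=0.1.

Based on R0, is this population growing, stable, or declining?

R0 = Σ lx·mx = 0 + 0.48 + 0.18 + 0.126 + 0.007 = 0.793
R0 < 1, so the population is declining.

declining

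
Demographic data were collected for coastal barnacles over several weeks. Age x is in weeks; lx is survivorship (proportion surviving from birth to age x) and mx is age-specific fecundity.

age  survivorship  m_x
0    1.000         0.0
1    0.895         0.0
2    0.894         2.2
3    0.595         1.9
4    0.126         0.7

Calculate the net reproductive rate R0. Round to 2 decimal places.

lx·mx by age: 0, 0, 1.9668, 1.1305, 0.0882
R0 = Σ lx·mx = 3.1855 → 3.19

3.19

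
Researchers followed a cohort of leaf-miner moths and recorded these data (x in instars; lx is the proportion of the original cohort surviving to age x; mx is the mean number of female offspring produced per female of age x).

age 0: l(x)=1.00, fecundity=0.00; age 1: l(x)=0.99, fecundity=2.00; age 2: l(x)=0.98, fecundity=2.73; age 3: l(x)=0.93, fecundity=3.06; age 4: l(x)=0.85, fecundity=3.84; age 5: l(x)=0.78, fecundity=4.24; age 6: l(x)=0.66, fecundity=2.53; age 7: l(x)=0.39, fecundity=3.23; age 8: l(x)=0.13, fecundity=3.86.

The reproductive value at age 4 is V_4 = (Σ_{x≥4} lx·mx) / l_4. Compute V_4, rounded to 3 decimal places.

lx·mx for x ≥ 4: 3.264, 3.3072, 1.6698, 1.2597, 0.5018 → sum = 10.0025
V_4 = 10.0025 / l_4 = 10.0025 / 0.85 = 11.767647… → 11.768

11.768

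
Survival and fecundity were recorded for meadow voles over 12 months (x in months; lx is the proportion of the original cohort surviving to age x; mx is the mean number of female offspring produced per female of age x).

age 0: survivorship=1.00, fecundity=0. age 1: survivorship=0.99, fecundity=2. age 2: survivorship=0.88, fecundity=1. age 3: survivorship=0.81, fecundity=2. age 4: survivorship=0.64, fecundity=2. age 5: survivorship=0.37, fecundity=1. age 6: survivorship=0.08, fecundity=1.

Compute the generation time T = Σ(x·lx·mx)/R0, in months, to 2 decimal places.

2.58

lx·mx: 0, 1.98, 0.88, 1.62, 1.28, 0.37, 0.08 → R0 = 6.21
x·lx·mx: 0, 1.98, 1.76, 4.86, 5.12, 1.85, 0.48 → Σ = 16.05
T = 16.05 / 6.21 = 2.584541… → 2.58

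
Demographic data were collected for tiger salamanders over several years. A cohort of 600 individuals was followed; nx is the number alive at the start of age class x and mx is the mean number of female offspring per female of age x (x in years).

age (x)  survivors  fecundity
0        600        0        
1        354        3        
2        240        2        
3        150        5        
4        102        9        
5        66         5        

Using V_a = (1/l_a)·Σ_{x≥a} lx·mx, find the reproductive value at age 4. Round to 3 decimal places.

12.235

lx = nx/n0 = nx/600: 1, 0.59, 0.4, 0.25, 0.17, 0.11
lx·mx for x ≥ 4: 1.53, 0.55 → sum = 2.08
V_4 = 2.08 / l_4 = 2.08 / 0.17 = 12.235294… → 12.235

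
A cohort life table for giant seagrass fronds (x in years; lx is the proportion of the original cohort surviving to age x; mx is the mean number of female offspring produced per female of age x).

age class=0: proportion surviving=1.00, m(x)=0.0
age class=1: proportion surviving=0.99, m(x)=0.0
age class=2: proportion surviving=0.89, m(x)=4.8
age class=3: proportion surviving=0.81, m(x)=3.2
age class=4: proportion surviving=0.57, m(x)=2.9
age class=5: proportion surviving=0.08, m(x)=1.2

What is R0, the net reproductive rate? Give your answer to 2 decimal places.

lx·mx by age: 0, 0, 4.272, 2.592, 1.653, 0.096
R0 = Σ lx·mx = 8.613 → 8.61

8.61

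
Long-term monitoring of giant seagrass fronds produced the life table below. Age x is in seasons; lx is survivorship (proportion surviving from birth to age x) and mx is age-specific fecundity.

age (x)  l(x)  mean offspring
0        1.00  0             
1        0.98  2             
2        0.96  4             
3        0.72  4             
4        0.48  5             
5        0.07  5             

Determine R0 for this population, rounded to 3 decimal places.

11.430

lx·mx by age: 0, 1.96, 3.84, 2.88, 2.4, 0.35
R0 = Σ lx·mx = 11.43 → 11.430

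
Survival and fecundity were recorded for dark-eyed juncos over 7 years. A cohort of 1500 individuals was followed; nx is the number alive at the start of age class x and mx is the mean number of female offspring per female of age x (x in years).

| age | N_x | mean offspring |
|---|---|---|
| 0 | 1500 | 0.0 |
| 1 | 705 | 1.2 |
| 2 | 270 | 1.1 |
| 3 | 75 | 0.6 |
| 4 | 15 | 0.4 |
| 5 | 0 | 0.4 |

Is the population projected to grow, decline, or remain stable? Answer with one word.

declining

lx = nx/n0 = nx/1500: 1, 0.47, 0.18, 0.05, 0.01, 0
R0 = Σ lx·mx = 0 + 0.564 + 0.198 + 0.03 + 0.004 + 0 = 0.796
R0 < 1, so the population is declining.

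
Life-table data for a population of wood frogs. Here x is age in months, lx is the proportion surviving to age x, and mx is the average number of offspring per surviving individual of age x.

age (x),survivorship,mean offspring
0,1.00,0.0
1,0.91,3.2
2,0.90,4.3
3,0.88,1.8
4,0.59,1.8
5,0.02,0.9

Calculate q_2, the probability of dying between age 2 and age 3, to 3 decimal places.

q_2 = (l_2 − l_3) / l_2 = (0.9 − 0.88) / 0.9
     = 0.02 / 0.9 = 0.022222… → 0.022

0.022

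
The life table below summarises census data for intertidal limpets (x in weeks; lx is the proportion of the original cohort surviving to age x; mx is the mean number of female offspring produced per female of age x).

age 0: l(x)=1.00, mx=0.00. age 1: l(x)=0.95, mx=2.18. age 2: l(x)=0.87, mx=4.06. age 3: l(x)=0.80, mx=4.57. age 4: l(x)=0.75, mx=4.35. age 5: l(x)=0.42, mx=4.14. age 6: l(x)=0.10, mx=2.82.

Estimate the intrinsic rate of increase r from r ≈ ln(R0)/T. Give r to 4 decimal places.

0.8942

R0 = Σ lx·mx = 0 + 2.071 + 3.5322 + 3.656 + 3.2625 + 1.7388 + 0.282 = 14.5425
Σ x·lx·mx = 43.5394; T = 43.5394/14.5425 = 2.99394…
r ≈ ln(R0)/T = ln(14.5425)/2.99394… = 0.894164… → 0.8942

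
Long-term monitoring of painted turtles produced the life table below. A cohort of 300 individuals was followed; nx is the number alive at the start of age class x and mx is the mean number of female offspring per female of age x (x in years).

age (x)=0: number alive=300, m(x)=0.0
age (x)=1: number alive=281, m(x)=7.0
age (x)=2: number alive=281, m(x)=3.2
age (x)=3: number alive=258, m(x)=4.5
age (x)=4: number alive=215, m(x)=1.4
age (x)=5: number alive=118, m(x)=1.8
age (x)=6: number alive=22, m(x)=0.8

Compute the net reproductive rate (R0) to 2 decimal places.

lx = nx/n0 = nx/300: 1, 0.93667…, 0.93667…, 0.86, 0.71667…, 0.39333…, 0.07333…
lx·mx by age: 0, 6.556667…, 2.997333…, 3.87, 1.003333…, 0.708…, 0.058667…
R0 = Σ lx·mx = 15.194… → 15.19

15.19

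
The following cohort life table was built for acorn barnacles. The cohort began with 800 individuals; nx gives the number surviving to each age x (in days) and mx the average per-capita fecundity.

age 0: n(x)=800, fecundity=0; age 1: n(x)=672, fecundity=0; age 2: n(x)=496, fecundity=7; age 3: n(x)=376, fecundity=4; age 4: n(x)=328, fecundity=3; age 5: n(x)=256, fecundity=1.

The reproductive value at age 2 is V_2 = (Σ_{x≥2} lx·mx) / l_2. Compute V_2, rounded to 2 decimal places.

lx = nx/n0 = nx/800: 1, 0.84, 0.62, 0.47, 0.41, 0.32
lx·mx for x ≥ 2: 4.34, 1.88, 1.23, 0.32 → sum = 7.77
V_2 = 7.77 / l_2 = 7.77 / 0.62 = 12.532258… → 12.53

12.53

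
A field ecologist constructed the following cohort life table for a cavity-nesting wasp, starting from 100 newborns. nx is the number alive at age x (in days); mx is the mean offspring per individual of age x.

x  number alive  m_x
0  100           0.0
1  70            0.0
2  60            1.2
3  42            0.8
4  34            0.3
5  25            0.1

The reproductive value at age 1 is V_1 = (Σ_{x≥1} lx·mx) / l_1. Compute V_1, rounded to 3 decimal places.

1.690

lx = nx/n0 = nx/100: 1, 0.7, 0.6, 0.42, 0.34, 0.25
lx·mx for x ≥ 1: 0, 0.72, 0.336, 0.102, 0.025 → sum = 1.183
V_1 = 1.183 / l_1 = 1.183 / 0.7 = 1.69 → 1.690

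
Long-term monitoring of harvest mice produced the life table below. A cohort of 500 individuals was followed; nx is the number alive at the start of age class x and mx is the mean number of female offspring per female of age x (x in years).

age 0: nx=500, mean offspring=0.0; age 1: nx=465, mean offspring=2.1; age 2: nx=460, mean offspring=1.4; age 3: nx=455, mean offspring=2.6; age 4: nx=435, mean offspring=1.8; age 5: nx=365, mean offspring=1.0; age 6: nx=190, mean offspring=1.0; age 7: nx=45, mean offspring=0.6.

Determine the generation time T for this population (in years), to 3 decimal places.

lx = nx/n0 = nx/500: 1, 0.93, 0.92, 0.91, 0.87, 0.73, 0.38, 0.09
lx·mx: 0, 1.953, 1.288, 2.366, 1.566, 0.73, 0.38, 0.054 → R0 = 8.337
x·lx·mx: 0, 1.953, 2.576, 7.098, 6.264, 3.65, 2.28, 0.378 → Σ = 24.199
T = 24.199 / 8.337 = 2.902603… → 2.903

2.903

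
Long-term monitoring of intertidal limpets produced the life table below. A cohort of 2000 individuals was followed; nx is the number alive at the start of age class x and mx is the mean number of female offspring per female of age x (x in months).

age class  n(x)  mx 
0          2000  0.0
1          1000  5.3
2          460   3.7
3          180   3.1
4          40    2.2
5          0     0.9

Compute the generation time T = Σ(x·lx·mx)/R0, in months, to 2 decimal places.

lx = nx/n0 = nx/2000: 1, 0.5, 0.23, 0.09, 0.02, 0
lx·mx: 0, 2.65, 0.851, 0.279, 0.044, 0 → R0 = 3.824
x·lx·mx: 0, 2.65, 1.702, 0.837, 0.176, 0 → Σ = 5.365
T = 5.365 / 3.824 = 1.402981… → 1.40

1.40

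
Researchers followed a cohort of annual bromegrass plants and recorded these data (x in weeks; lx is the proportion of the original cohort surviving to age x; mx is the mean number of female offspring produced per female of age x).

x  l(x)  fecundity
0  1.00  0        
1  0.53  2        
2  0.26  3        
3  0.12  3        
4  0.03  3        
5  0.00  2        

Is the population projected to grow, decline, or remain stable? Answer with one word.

R0 = Σ lx·mx = 0 + 1.06 + 0.78 + 0.36 + 0.09 + 0 = 2.29
R0 > 1, so the population is growing.

growing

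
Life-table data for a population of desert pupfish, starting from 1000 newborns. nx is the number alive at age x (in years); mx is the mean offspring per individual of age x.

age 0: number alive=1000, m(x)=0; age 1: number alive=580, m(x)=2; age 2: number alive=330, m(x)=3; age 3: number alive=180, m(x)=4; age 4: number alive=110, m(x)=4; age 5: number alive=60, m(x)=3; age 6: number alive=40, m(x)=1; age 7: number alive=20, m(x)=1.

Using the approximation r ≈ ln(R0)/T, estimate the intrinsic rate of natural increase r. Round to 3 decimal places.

lx = nx/n0 = nx/1000: 1, 0.58, 0.33, 0.18, 0.11, 0.06, 0.04, 0.02
R0 = Σ lx·mx = 0 + 1.16 + 0.99 + 0.72 + 0.44 + 0.18 + 0.04 + 0.02 = 3.55
Σ x·lx·mx = 8.34; T = 8.34/3.55 = 2.3493…
r ≈ ln(R0)/T = ln(3.55)/2.3493… = 0.53929… → 0.539

0.539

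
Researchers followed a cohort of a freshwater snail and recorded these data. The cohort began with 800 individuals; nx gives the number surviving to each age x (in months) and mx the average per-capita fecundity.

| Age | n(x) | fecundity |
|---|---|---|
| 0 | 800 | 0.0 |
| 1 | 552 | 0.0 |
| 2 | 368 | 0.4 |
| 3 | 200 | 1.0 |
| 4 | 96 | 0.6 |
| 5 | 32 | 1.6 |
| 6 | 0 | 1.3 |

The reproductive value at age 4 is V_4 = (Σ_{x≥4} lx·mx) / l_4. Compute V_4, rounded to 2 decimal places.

1.13

lx = nx/n0 = nx/800: 1, 0.69, 0.46, 0.25, 0.12, 0.04, 0
lx·mx for x ≥ 4: 0.072, 0.064, 0 → sum = 0.136
V_4 = 0.136 / l_4 = 0.136 / 0.12 = 1.133333… → 1.13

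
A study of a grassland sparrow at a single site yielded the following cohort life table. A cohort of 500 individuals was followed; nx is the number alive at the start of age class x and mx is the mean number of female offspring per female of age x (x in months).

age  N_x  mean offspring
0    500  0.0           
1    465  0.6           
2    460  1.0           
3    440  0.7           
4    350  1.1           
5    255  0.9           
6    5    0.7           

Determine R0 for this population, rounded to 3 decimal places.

3.330

lx = nx/n0 = nx/500: 1, 0.93, 0.92, 0.88, 0.7, 0.51, 0.01
lx·mx by age: 0, 0.558, 0.92, 0.616, 0.77, 0.459, 0.007
R0 = Σ lx·mx = 3.33 → 3.330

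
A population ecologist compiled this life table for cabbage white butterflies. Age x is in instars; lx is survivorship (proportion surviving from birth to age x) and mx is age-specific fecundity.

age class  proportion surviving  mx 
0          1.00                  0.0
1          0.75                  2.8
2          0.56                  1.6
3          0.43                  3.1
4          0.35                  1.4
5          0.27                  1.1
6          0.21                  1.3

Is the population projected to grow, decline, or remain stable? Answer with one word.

growing

R0 = Σ lx·mx = 0 + 2.1 + 0.896 + 1.333 + 0.49 + 0.297 + 0.273 = 5.389
R0 > 1, so the population is growing.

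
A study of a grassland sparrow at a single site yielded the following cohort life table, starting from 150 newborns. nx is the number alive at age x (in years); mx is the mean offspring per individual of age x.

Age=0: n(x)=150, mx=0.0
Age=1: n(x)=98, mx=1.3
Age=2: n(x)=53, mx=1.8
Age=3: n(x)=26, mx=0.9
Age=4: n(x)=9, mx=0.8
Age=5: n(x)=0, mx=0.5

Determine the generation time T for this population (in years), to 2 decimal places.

lx = nx/n0 = nx/150: 1, 0.65333…, 0.35333…, 0.17333…, 0.06, 0
lx·mx: 0, 0.849333…, 0.636…, 0.156…, 0.048, 0 → R0 = 1.689333…
x·lx·mx: 0, 0.849333…, 1.272…, 0.468…, 0.192, 0 → Σ = 2.781333…
T = 2.781333… / 1.689333… = 1.646409… → 1.65

1.65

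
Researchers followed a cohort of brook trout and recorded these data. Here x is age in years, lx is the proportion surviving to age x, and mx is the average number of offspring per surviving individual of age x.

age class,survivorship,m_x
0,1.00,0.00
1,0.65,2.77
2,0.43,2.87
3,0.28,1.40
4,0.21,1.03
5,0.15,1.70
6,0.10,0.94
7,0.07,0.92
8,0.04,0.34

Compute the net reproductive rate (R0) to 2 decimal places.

lx·mx by age: 0, 1.8005, 1.2341, 0.392, 0.2163, 0.255, 0.094, 0.0644, 0.0136
R0 = Σ lx·mx = 4.0699 → 4.07

4.07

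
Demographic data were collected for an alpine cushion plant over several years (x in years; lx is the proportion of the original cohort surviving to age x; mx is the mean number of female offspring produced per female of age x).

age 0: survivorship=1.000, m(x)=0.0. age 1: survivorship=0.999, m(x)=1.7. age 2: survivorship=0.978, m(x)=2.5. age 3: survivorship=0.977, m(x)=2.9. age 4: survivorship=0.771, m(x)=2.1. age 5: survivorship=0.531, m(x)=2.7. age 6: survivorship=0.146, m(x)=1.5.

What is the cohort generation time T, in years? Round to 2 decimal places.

lx·mx: 0, 1.6983, 2.445, 2.8333, 1.6191, 1.4337, 0.219 → R0 = 10.2484
x·lx·mx: 0, 1.6983, 4.89, 8.4999, 6.4764, 7.1685, 1.314 → Σ = 30.0471
T = 30.0471 / 10.2484 = 2.931882… → 2.93

2.93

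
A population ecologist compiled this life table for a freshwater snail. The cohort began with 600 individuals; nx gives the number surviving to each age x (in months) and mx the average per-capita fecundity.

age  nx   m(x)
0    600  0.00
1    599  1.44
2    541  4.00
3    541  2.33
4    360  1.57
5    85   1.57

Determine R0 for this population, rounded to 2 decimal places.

lx = nx/n0 = nx/600: 1, 0.99833…, 0.90167…, 0.90167…, 0.6, 0.14167…
lx·mx by age: 0, 1.4376…, 3.606667…, 2.100883…, 0.942, 0.222417…
R0 = Σ lx·mx = 8.309567… → 8.31

8.31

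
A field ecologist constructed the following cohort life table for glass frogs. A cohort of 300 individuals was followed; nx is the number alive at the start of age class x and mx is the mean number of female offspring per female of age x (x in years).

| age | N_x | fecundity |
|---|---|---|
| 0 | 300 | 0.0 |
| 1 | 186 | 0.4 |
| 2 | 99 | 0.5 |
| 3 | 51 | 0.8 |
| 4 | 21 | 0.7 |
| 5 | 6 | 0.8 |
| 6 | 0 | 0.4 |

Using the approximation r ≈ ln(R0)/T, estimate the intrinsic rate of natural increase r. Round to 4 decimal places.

-0.2373

lx = nx/n0 = nx/300: 1, 0.62, 0.33, 0.17, 0.07, 0.02, 0
R0 = Σ lx·mx = 0 + 0.248 + 0.165 + 0.136 + 0.049 + 0.016 + 0 = 0.614
Σ x·lx·mx = 1.262; T = 1.262/0.614 = 2.05537…
r ≈ ln(R0)/T = ln(0.614)/2.05537… = -0.23731… → -0.2373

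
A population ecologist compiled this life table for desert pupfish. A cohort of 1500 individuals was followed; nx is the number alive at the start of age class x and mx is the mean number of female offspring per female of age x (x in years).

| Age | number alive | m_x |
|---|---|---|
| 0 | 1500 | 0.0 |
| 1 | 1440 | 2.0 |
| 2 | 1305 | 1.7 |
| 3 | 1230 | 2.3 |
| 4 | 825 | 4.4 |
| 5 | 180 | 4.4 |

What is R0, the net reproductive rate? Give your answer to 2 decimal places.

8.23

lx = nx/n0 = nx/1500: 1, 0.96, 0.87, 0.82, 0.55, 0.12
lx·mx by age: 0, 1.92, 1.479, 1.886, 2.42, 0.528
R0 = Σ lx·mx = 8.233 → 8.23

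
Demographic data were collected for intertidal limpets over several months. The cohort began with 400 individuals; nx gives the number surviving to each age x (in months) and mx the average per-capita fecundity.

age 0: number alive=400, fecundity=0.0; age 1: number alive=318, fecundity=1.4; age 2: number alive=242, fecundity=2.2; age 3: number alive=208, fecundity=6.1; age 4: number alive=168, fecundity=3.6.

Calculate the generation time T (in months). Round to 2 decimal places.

lx = nx/n0 = nx/400: 1, 0.795, 0.605, 0.52, 0.42
lx·mx: 0, 1.113, 1.331, 3.172, 1.512 → R0 = 7.128
x·lx·mx: 0, 1.113, 2.662, 9.516, 6.048 → Σ = 19.339
T = 19.339 / 7.128 = 2.713103… → 2.71

2.71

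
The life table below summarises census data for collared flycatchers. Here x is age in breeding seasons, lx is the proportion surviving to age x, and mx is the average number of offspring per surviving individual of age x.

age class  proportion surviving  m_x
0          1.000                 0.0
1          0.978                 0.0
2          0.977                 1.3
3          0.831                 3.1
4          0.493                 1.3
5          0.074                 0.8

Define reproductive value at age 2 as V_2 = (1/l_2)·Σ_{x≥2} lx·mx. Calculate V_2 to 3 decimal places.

lx·mx for x ≥ 2: 1.2701, 2.5761, 0.6409, 0.0592 → sum = 4.5463
V_2 = 4.5463 / l_2 = 4.5463 / 0.977 = 4.653327… → 4.653

4.653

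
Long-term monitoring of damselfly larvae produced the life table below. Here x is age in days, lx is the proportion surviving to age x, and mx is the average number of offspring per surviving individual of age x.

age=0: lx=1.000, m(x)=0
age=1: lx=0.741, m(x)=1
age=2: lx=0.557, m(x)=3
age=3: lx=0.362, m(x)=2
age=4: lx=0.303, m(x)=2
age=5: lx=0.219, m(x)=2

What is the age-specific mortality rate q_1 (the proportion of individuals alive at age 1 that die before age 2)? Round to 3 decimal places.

0.248

q_1 = (l_1 − l_2) / l_1 = (0.741 − 0.557) / 0.741
     = 0.184 / 0.741 = 0.248313… → 0.248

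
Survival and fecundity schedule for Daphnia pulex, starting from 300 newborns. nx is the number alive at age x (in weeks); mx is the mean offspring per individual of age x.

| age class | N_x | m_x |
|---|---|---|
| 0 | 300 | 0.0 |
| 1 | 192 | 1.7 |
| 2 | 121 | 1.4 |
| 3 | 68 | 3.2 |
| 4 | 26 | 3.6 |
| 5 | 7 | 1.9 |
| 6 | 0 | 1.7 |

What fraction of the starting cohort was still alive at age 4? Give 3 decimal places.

0.087

l_4 = n_4/n_0 = 26/300 = 0.086667… → 0.087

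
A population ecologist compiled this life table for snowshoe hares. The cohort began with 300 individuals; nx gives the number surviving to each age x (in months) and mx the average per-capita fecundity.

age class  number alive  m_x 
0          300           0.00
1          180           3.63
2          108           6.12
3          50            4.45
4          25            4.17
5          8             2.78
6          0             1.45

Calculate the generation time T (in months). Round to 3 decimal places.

lx = nx/n0 = nx/300: 1, 0.6, 0.36, 0.16667…, 0.08333…, 0.02667…, 0
lx·mx: 0, 2.178, 2.2032, 0.741667…, 0.3475…, 0.074133…, 0 → R0 = 5.5445…
x·lx·mx: 0, 2.178, 4.4064, 2.225…, 1.39…, 0.370667…, 0 → Σ = 10.570067…
T = 10.570067… / 5.5445… = 1.906406… → 1.906

1.906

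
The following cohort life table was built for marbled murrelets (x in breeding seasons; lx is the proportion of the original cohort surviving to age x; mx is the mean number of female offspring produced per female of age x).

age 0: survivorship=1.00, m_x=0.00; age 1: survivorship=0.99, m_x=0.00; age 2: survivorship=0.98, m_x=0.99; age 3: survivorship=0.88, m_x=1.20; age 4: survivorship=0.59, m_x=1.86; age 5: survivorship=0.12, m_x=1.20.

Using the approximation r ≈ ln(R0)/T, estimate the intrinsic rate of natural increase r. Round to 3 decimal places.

0.379

R0 = Σ lx·mx = 0 + 0 + 0.9702 + 1.056 + 1.0974 + 0.144 = 3.2676
Σ x·lx·mx = 10.218; T = 10.218/3.2676 = 3.12707…
r ≈ ln(R0)/T = ln(3.2676)/3.12707… = 0.37865… → 0.379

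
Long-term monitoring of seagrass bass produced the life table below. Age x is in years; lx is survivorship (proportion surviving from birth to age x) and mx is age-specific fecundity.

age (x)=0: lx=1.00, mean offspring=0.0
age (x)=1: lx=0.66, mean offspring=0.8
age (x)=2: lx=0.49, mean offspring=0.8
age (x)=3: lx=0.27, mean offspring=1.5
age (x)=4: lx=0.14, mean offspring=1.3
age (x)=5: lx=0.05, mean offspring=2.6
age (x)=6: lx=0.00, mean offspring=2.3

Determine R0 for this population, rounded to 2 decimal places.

1.64

lx·mx by age: 0, 0.528, 0.392, 0.405, 0.182, 0.13, 0
R0 = Σ lx·mx = 1.637 → 1.64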